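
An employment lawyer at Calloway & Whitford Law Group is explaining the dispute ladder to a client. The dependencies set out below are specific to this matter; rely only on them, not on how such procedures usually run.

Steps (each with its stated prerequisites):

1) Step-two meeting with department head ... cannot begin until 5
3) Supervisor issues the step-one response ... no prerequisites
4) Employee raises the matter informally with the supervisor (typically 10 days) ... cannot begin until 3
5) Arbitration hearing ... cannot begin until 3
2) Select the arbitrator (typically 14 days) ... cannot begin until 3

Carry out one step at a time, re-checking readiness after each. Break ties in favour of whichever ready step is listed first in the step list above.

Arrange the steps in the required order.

3, 4, 5, 1, 2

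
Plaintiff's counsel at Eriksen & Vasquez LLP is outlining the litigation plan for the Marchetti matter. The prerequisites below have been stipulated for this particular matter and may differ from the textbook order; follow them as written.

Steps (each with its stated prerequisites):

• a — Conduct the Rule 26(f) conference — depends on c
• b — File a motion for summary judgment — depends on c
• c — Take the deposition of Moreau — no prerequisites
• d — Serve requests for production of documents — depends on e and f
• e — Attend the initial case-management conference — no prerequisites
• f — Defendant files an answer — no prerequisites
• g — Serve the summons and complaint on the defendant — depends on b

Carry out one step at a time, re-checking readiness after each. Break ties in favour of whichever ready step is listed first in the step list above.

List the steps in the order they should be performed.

c a b e f d g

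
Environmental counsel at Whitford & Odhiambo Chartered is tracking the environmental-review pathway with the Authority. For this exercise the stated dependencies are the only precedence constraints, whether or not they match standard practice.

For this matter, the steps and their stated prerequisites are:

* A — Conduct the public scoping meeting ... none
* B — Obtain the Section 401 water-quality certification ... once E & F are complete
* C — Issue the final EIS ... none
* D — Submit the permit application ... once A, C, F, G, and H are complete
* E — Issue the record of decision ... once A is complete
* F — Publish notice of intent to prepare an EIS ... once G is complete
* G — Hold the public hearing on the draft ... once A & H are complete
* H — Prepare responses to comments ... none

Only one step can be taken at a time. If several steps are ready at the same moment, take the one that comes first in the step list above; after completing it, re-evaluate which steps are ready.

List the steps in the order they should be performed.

Nothing is required for A, C and H. A is listed earlier → A first.
C, E and H are all available; C is listed earlier → C.
Now E and H have their prerequisites met. E is listed earlier, so E next.
H is the only step now ready → H.
G is the only step now ready → G.
Next only F has its prerequisites met → F.
B and D are both available; B is listed earlier → B.
Next only D has its prerequisites met → D.

A, C, E, H, G, F, B, D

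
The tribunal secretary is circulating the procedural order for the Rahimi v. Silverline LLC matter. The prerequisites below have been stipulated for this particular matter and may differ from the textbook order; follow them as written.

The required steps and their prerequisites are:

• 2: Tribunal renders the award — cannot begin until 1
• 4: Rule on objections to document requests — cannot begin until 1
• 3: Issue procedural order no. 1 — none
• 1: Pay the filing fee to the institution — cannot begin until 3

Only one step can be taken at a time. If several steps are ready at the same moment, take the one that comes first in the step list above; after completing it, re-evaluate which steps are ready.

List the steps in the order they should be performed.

3, 1, 2, 4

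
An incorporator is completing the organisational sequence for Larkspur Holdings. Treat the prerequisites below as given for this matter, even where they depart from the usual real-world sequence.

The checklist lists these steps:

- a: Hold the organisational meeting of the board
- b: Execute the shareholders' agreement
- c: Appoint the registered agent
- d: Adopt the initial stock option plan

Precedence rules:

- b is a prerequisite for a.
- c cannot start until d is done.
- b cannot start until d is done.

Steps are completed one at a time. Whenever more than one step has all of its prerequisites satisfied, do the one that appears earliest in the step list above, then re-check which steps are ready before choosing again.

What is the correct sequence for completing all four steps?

d b a c

d has no prerequisites → d first.
Ready: b and c. b is listed earlier → b.
a now also ready, so the ready set is {a, c}; a is listed earlier → a.
c needed d, now all done → c.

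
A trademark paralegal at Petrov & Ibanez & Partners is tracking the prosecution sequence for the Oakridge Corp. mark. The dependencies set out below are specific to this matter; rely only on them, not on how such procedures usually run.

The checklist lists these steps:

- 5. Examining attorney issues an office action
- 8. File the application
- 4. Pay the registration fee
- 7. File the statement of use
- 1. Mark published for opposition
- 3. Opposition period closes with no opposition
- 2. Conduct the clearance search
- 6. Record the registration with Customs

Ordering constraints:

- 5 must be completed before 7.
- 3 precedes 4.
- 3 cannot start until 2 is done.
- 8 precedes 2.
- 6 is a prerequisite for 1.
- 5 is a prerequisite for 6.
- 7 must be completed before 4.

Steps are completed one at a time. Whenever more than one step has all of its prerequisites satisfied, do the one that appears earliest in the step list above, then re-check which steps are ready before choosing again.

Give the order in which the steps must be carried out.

5, 8, 7, 2, 3, 4, 6, 1

5 and 8 have no prerequisites; 5 is listed earlier, so 5 is first.
7 and 6 now also ready, so the ready set is {8, 7, 6}; 8 is listed earlier → 8.
Now 7, 2 and 6 have their prerequisites met. 7 is listed earlier, so 7 next.
2 and 6 are both available; 2 is listed earlier → 2.
3 now also ready, so the ready set is {3, 6}; 3 is listed earlier → 3.
Now 4 and 6 have their prerequisites met. 4 is listed earlier, so 4 next.
6 needed 5, now all done → 6.
That leaves 1 as the only ready step → 1.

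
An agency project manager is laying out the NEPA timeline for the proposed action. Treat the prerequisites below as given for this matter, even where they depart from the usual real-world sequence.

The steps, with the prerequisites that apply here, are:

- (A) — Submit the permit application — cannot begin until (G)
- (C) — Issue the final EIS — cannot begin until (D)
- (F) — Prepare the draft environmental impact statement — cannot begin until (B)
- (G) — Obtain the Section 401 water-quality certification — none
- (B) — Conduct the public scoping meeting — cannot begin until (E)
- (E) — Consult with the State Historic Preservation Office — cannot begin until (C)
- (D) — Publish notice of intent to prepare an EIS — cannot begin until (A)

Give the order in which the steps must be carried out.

(G) is the only step with nothing outstanding, so it goes first.
(A) needed (G), now all done → (A).
(D) needed (A), now all done → (D).
Next only (C) has its prerequisites met → (C).
(E) needed (C), now all done → (E).
That leaves (B) as the only ready step → (B).
(F) needed (B), now all done → (F).

(G) (A) (D) (C) (E) (B) (F)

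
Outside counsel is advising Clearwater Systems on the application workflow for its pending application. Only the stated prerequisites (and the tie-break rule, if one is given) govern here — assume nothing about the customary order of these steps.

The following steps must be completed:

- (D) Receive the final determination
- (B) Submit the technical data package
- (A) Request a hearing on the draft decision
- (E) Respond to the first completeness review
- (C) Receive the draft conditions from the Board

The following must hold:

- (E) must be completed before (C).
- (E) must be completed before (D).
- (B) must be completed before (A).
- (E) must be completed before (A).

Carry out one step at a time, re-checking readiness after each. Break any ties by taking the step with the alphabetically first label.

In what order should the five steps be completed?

(B) (E) (A) (C) (D)

(B) and (E) have no prerequisites; (B) has the earlier label, so (B) is first.
That leaves (E) as the only ready step → (E).
Now (A), (C) and (D) have their prerequisites met. (A) has the earlier label, so (A) next.
Ready: (C) and (D). (C) has the earlier label → (C).
(D) is the only step now ready → (D).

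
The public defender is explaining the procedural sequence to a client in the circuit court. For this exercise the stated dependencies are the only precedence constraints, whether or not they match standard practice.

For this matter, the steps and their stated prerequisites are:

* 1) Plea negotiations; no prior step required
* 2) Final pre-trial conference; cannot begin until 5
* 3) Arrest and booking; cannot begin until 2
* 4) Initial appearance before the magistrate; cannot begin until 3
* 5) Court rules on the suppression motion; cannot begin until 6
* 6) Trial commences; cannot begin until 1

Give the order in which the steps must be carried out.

1 6 5 2 3 4

1 has no prerequisites → 1 first.
6 is the only step now ready → 6.
5 needed 6, now all done → 5.
2 needed 5, now all done → 2.
3 needed 2, now all done → 3.
4 is the only step now ready → 4.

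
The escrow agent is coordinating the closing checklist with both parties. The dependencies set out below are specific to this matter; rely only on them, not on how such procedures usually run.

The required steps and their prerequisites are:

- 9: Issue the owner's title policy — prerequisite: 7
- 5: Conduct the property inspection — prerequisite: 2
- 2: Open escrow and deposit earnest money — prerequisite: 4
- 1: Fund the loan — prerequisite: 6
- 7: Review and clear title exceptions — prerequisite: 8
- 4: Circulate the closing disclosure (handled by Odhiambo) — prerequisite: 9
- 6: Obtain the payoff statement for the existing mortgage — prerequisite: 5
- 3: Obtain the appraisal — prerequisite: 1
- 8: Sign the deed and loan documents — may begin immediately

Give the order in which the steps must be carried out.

8 → 7 → 9 → 4 → 2 → 5 → 6 → 1 → 3

8 has no prerequisites → 8 first.
Next only 7 has its prerequisites met → 7.
That leaves 9 as the only ready step → 9.
4 needed 9, now all done → 4.
2 needed 4, now all done → 2.
Next only 5 has its prerequisites met → 5.
6 needed 5, now all done → 6.
1 needed 6, now all done → 1.
3 is the only step now ready → 3.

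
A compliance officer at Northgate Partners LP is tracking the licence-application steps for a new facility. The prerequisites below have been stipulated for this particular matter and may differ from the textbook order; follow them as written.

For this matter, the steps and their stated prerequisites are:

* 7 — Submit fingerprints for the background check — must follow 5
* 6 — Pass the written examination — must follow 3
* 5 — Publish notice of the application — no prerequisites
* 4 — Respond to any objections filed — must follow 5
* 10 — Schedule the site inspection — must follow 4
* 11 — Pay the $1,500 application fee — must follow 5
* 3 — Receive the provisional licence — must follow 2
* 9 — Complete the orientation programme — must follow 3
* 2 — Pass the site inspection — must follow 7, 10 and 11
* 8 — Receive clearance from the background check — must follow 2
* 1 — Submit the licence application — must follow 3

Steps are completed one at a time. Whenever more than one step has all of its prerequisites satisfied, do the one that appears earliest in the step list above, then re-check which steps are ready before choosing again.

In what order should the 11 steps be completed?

5, 7, 4, 10, 11, 2, 3, 6, 9, 8, 1

Only 5 has no prerequisites, so it is first.
Ready: 7, 4 and 11. 7 is listed earlier → 7.
Ready: 4 and 11. 4 is listed earlier → 4.
10 now also ready, so the ready set is {10, 11}; 10 is listed earlier → 10.
11 is the only step now ready → 11.
That leaves 2 as the only ready step → 2.
3 and 8 are both available; 3 is listed earlier → 3.
6, 9 and 1 now also ready, so the ready set is {6, 9, 8, 1}; 6 is listed earlier → 6.
Now 9, 8 and 1 have their prerequisites met. 9 is listed earlier, so 9 next.
Now 8 and 1 have their prerequisites met. 8 is listed earlier, so 8 next.
That leaves 1 as the only ready step → 1.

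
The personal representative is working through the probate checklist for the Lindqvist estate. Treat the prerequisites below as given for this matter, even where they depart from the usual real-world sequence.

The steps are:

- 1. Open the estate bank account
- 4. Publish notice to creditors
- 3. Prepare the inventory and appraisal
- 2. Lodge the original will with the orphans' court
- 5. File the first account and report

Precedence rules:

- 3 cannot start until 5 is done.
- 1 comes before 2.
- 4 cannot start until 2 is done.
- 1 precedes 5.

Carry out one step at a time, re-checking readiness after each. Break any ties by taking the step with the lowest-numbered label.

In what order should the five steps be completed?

1, 2, 4, 5, 3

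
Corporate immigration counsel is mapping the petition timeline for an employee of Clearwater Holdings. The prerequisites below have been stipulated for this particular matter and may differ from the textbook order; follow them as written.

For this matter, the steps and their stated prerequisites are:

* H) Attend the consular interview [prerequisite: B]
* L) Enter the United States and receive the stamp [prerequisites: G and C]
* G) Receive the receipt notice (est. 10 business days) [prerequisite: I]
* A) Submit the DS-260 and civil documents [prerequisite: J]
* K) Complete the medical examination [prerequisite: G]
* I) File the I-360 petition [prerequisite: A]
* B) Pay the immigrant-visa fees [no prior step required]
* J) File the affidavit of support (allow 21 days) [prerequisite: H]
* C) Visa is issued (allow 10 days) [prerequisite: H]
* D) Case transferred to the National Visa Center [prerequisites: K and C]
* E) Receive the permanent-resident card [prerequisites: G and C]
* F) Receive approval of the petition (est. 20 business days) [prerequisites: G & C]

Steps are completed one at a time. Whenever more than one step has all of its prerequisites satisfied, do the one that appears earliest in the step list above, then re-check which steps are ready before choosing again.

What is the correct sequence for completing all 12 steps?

Only B has no prerequisites, so it is first.
Next only H has its prerequisites met → H.
Ready: J and C. J is listed earlier → J.
Now A and C have their prerequisites met. A is listed earlier, so A next.
Now I and C have their prerequisites met. I is listed earlier, so I next.
G and C are both available; G is listed earlier → G.
K now also ready, so the ready set is {K, C}; K is listed earlier → K.
C needed H, now all done → C.
Now L, D, E and F have their prerequisites met. L is listed earlier, so L next.
Now D, E and F have their prerequisites met. D is listed earlier, so D next.
Now E and F have their prerequisites met. E is listed earlier, so E next.
That leaves F as the only ready step → F.

B → H → J → A → I → G → K → C → L → D → E → F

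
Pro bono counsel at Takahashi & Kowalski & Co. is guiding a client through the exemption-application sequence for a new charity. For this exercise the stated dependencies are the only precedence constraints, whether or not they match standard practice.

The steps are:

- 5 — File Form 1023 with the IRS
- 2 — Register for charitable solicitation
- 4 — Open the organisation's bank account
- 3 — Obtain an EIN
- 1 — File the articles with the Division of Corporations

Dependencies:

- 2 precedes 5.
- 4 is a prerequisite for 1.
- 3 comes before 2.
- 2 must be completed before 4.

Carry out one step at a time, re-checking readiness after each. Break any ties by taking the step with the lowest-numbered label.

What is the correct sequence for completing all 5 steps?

Only 3 has no prerequisites, so it is first.
2 is the only step now ready → 2.
4 and 5 are both available; 4 has the earlier label → 4.
1 now also ready, so the ready set is {1, 5}; 1 has the earlier label → 1.
That leaves 5 as the only ready step → 5.

3, 2, 4, 1, 5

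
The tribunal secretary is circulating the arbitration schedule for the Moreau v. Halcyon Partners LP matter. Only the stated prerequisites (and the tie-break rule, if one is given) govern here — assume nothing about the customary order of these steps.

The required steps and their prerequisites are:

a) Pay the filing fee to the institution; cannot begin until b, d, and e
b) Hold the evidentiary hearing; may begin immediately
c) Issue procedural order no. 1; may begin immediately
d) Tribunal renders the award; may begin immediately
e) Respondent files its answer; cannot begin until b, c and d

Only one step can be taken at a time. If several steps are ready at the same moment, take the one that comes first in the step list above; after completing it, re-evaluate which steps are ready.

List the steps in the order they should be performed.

b c d e a

b, c and d have no prerequisites; b is listed earlier, so b is first.
c and d are both available; c is listed earlier → c.
That leaves d as the only ready step → d.
That leaves e as the only ready step → e.
That leaves a as the only ready step → a.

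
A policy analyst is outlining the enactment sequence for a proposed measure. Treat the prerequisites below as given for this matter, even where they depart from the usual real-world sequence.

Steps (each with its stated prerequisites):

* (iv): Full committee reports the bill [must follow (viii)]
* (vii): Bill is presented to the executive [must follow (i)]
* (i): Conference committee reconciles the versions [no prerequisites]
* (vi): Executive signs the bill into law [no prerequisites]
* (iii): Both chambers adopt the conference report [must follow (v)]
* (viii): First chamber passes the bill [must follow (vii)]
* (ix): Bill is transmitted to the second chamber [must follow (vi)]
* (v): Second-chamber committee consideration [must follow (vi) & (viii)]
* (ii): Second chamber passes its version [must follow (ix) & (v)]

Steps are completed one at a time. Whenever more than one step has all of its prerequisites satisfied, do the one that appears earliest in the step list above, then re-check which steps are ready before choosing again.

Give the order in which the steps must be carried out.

(i) → (vii) → (vi) → (viii) → (iv) → (ix) → (v) → (iii) → (ii)

Nothing is required for (i) and (vi). (i) is listed earlier → (i) first.
(vii) now also ready, so the ready set is {(vii), (vi)}; (vii) is listed earlier → (vii).
Now (vi) and (viii) have their prerequisites met. (vi) is listed earlier, so (vi) next.
(ix) now also ready, so the ready set is {(viii), (ix)}; (viii) is listed earlier → (viii).
(iv) and (v) now also ready, so the ready set is {(iv), (ix), (v)}; (iv) is listed earlier → (iv).
(ix) and (v) are both available; (ix) is listed earlier → (ix).
(v) needed (vi) and (viii), now all done → (v).
(iii) and (ii) are both available; (iii) is listed earlier → (iii).
Next only (ii) has its prerequisites met → (ii).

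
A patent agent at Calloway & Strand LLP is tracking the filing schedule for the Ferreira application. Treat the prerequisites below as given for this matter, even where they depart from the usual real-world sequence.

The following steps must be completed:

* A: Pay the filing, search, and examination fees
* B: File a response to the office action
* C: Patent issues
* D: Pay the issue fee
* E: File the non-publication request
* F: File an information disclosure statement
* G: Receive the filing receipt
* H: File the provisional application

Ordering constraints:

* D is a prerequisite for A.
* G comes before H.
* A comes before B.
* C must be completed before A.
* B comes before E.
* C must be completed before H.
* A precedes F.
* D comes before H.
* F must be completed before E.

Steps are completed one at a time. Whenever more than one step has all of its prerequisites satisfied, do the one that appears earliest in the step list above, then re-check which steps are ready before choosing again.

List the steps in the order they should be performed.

C, D, A, B, F, E, G, H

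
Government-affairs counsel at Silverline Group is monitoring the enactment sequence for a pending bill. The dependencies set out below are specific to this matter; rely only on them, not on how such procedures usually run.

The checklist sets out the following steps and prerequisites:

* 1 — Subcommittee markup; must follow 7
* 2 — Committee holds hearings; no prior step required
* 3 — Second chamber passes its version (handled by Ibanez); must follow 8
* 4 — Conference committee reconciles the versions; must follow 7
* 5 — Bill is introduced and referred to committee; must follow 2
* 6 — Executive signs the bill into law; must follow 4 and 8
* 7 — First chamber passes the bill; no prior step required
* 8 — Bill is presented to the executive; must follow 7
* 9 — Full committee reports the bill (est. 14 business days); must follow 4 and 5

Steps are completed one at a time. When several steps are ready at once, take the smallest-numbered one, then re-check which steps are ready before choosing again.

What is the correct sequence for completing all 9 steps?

2 → 5 → 7 → 1 → 4 → 8 → 3 → 6 → 9

Nothing is required for 2 and 7. 2 has the earlier label → 2 first.
5 and 7 are both available; 5 has the earlier label → 5.
7 is the only step now ready → 7.
1, 4 and 8 are all available; 1 has the earlier label → 1.
Ready: 4 and 8. 4 has the earlier label → 4.
Now 8 and 9 have their prerequisites met. 8 has the earlier label, so 8 next.
Ready: 3, 6 and 9. 3 has the earlier label → 3.
Ready: 6 and 9. 6 has the earlier label → 6.
9 needed 4 and 5, now all done → 9.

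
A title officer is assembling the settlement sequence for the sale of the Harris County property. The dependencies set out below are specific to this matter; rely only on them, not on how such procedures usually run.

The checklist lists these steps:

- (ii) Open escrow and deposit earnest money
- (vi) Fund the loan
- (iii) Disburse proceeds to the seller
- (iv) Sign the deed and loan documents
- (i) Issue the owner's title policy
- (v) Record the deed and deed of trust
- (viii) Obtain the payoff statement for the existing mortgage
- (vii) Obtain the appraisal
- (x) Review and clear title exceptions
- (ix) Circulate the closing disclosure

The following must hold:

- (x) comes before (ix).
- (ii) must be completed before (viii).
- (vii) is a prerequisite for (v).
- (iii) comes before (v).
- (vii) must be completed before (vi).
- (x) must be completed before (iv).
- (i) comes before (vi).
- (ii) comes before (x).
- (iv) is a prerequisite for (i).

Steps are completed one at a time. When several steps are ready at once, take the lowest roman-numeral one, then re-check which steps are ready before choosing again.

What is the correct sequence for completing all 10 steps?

(ii), (iii), (vii), (v), (viii), (x), (iv), (i), (vi), (ix)

Nothing is required for (ii), (iii) and (vii). (ii) has the earlier label → (ii) first.
(viii) and (x) now also ready, so the ready set is {(iii), (vii), (viii), (x)}; (iii) has the earlier label → (iii).
Now (vii), (viii) and (x) have their prerequisites met. (vii) has the earlier label, so (vii) next.
(v) now also ready, so the ready set is {(v), (viii), (x)}; (v) has the earlier label → (v).
Ready: (viii) and (x). (viii) has the earlier label → (viii).
(x) needed (ii), now all done → (x).
Ready: (iv) and (ix). (iv) has the earlier label → (iv).
Now (i) and (ix) have their prerequisites met. (i) has the earlier label, so (i) next.
Ready: (vi) and (ix). (vi) has the earlier label → (vi).
(ix) needed (x), now all done → (ix).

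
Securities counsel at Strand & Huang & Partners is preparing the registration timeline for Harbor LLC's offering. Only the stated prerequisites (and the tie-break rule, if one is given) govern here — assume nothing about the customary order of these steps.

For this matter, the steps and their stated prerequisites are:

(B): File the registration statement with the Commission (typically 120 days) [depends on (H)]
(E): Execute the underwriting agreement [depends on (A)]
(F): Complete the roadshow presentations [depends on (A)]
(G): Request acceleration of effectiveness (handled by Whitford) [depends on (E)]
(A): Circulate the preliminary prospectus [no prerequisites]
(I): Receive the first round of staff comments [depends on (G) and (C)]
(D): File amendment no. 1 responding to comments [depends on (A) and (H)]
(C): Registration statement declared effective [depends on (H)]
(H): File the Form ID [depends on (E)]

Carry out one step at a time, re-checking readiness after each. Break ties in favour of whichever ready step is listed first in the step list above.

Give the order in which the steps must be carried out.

(A) is the only step with nothing outstanding, so it goes first.
Ready: (E) and (F). (E) is listed earlier → (E).
Now (F), (G) and (H) have their prerequisites met. (F) is listed earlier, so (F) next.
(G) and (H) are both available; (G) is listed earlier → (G).
(H) needed (E), now all done → (H).
Ready: (B), (D) and (C). (B) is listed earlier → (B).
Ready: (D) and (C). (D) is listed earlier → (D).
(C) is the only step now ready → (C).
(I) is the only step now ready → (I).

(A) → (E) → (F) → (G) → (H) → (B) → (D) → (C) → (I)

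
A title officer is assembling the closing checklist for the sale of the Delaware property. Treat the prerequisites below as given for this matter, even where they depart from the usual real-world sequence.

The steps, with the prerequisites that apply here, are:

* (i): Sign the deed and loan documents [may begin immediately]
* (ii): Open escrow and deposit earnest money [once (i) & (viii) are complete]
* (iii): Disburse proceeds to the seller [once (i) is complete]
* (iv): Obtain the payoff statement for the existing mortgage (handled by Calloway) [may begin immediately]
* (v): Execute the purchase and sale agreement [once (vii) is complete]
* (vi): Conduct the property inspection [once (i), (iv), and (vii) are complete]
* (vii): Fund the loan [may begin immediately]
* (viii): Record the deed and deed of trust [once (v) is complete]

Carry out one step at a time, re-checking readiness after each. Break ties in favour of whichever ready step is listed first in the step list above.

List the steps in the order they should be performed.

(i) (iii) (iv) (vii) (v) (vi) (viii) (ii)

(i), (iv) and (vii) have no prerequisites; (i) is listed earlier, so (i) is first.
Ready: (iii), (iv) and (vii). (iii) is listed earlier → (iii).
(iv) and (vii) are both available; (iv) is listed earlier → (iv).
(vii) is the only step now ready → (vii).
Ready: (v) and (vi). (v) is listed earlier → (v).
Now (vi) and (viii) have their prerequisites met. (vi) is listed earlier, so (vi) next.
(viii) is the only step now ready → (viii).
(ii) is the only step now ready → (ii).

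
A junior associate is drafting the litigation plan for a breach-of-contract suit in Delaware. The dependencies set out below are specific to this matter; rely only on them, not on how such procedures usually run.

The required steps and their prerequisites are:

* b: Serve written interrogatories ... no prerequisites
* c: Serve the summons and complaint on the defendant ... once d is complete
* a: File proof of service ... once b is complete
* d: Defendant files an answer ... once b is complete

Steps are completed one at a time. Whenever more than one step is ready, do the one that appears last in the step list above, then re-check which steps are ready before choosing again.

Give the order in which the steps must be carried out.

b, d, a, c

b is the only step with nothing outstanding, so it goes first.
d and a are both available; d is listed later → d.
c now also ready, so the ready set is {a, c}; a is listed later → a.
Next only c has its prerequisites met → c.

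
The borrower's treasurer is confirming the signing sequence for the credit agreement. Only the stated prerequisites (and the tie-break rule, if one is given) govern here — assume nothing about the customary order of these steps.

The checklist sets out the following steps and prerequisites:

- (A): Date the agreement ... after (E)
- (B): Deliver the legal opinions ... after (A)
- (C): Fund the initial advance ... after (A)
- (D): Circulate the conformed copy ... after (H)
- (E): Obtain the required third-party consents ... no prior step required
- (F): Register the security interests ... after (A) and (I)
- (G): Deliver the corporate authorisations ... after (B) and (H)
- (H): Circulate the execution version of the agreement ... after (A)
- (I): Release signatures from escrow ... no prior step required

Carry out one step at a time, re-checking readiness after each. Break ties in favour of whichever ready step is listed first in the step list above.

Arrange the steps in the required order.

(E) (A) (B) (C) (H) (D) (G) (I) (F)

Nothing is required for (E) and (I). (E) is listed earlier → (E) first.
(A) now also ready, so the ready set is {(A), (I)}; (A) is listed earlier → (A).
(B), (C) and (H) now also ready, so the ready set is {(B), (C), (H), (I)}; (B) is listed earlier → (B).
(C), (H) and (I) are all available; (C) is listed earlier → (C).
(H) and (I) are both available; (H) is listed earlier → (H).
(D) and (G) now also ready, so the ready set is {(D), (G), (I)}; (D) is listed earlier → (D).
(G) and (I) are both available; (G) is listed earlier → (G).
That leaves (I) as the only ready step → (I).
That leaves (F) as the only ready step → (F).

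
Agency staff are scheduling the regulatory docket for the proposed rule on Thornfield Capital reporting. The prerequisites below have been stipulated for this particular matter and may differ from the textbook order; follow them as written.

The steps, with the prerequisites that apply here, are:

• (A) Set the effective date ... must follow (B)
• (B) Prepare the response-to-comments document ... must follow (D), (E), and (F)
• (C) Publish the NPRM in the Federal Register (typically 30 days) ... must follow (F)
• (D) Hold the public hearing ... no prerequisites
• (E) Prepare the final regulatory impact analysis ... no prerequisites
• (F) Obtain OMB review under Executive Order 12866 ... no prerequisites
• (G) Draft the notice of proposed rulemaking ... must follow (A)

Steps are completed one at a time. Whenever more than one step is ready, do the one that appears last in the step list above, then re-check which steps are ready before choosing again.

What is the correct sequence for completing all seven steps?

(F), (E) and (D) have no prerequisites; (F) is listed later, so (F) is first.
(C) now also ready, so the ready set is {(E), (D), (C)}; (E) is listed later → (E).
Ready: (D) and (C). (D) is listed later → (D).
(B) now also ready, so the ready set is {(C), (B)}; (C) is listed later → (C).
(B) is the only step now ready → (B).
(A) needed (B), now all done → (A).
(G) needed (A), now all done → (G).

(F) → (E) → (D) → (C) → (B) → (A) → (G)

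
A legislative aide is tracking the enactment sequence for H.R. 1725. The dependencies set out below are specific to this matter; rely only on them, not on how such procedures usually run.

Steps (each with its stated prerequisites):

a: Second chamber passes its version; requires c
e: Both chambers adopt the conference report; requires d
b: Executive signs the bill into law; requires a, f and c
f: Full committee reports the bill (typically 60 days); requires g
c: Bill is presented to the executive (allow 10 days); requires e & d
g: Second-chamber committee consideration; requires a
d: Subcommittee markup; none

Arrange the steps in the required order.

Only d has no prerequisites, so it is first.
e needed d, now all done → e.
c needed e and d, now all done → c.
That leaves a as the only ready step → a.
g needed a, now all done → g.
Next only f has its prerequisites met → f.
b needed a, f and c, now all done → b.

d → e → c → a → g → f → b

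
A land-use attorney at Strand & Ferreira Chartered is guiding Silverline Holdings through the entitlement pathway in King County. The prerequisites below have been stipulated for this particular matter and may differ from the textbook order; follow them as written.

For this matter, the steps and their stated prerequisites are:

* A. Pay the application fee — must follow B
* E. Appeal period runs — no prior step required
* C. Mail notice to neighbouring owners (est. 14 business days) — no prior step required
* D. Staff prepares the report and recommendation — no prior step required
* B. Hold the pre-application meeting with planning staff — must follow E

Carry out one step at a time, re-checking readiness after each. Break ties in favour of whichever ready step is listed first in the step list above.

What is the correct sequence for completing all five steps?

Nothing is required for E, C and D. E is listed earlier → E first.
B now also ready, so the ready set is {C, D, B}; C is listed earlier → C.
Now D and B have their prerequisites met. D is listed earlier, so D next.
Next only B has its prerequisites met → B.
A needed B, now all done → A.

E → C → D → B → A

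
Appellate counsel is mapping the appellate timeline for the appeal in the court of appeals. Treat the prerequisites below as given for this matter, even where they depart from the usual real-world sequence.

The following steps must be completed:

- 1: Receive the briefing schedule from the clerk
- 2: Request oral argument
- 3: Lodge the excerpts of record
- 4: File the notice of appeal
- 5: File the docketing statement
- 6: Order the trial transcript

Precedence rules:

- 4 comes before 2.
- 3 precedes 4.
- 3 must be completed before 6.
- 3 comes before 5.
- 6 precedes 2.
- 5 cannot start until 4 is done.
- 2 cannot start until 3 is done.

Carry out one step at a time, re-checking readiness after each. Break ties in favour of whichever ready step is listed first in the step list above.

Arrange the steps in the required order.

1 3 4 5 6 2

1 and 3 have no prerequisites; 1 is listed earlier, so 1 is first.
3 is the only step now ready → 3.
Now 4 and 6 have their prerequisites met. 4 is listed earlier, so 4 next.
5 now also ready, so the ready set is {5, 6}; 5 is listed earlier → 5.
6 needed 3, now all done → 6.
2 is the only step now ready → 2.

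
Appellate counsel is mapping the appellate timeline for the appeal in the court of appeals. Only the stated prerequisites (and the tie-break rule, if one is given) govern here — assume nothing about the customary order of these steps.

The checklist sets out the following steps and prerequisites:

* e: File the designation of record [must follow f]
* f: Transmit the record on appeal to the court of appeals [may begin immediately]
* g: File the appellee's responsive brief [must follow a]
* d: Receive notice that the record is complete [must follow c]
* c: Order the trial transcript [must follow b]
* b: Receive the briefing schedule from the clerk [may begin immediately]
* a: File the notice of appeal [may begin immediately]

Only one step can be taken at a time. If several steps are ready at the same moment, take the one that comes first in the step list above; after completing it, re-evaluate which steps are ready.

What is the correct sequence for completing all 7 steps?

f, b and a have no prerequisites; f is listed earlier, so f is first.
Ready: e, b and a. e is listed earlier → e.
Now b and a have their prerequisites met. b is listed earlier, so b next.
c and a are both available; c is listed earlier → c.
d now also ready, so the ready set is {d, a}; d is listed earlier → d.
Next only a has its prerequisites met → a.
Next only g has its prerequisites met → g.

f, e, b, c, d, a, g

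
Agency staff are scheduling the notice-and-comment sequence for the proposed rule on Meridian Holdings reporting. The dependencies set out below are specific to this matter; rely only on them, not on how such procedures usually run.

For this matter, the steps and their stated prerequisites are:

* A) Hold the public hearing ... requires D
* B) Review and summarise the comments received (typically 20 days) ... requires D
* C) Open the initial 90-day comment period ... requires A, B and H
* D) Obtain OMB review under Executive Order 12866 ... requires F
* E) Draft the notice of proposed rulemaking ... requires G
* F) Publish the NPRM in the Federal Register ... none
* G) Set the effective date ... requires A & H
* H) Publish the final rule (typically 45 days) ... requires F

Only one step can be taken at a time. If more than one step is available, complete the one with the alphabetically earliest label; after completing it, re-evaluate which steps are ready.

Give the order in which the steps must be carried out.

F is the only step with nothing outstanding, so it goes first.
D and H are both available; D has the earlier label → D.
Now A, B and H have their prerequisites met. A has the earlier label, so A next.
Now B and H have their prerequisites met. B has the earlier label, so B next.
That leaves H as the only ready step → H.
Ready: C and G. C has the earlier label → C.
That leaves G as the only ready step → G.
Next only E has its prerequisites met → E.

F → D → A → B → H → C → G → E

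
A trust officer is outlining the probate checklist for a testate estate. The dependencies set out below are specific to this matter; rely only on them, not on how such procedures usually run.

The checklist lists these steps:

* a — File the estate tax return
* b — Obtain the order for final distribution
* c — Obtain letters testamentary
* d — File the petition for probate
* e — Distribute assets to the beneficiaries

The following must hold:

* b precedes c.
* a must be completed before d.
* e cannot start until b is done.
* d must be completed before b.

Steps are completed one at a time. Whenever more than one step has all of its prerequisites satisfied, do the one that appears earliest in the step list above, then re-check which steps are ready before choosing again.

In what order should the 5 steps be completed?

a → d → b → c → e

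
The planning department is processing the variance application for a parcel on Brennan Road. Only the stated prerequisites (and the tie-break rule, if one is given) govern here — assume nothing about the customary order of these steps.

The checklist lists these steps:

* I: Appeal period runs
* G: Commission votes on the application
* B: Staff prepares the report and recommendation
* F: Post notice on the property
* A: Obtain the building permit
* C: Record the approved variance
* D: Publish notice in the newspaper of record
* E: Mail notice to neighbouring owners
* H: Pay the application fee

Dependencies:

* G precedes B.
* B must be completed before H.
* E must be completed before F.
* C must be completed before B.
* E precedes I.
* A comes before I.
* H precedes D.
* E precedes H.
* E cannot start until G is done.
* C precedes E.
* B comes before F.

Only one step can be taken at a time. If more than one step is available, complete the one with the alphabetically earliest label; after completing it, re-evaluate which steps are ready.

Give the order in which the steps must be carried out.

Nothing is required for A, C and G. A has the earlier label → A first.
Now C and G have their prerequisites met. C has the earlier label, so C next.
Next only G has its prerequisites met → G.
Ready: B and E. B has the earlier label → B.
That leaves E as the only ready step → E.
Now F, H and I have their prerequisites met. F has the earlier label, so F next.
Now H and I have their prerequisites met. H has the earlier label, so H next.
D now also ready, so the ready set is {D, I}; D has the earlier label → D.
That leaves I as the only ready step → I.

A C G B E F H D I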